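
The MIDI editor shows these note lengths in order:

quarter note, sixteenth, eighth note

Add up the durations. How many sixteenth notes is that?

Each duration in sixteenth notes: quarter note = 4; sixteenth = 1; eighth note = 2.
Adding: 4 + 1 + 2 = 7 sixteenth notes.

7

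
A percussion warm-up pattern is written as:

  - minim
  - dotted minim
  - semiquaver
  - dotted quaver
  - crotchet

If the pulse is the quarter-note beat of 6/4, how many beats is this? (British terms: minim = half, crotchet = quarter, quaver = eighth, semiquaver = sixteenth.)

One quarter-note beat = 4 sixteenth notes.
Convert each value to sixteenth notes: minim = 8; dotted minim = 12; semiquaver = 1; dotted quaver = 3; crotchet = 4.
Adding: 8 + 12 + 1 + 3 + 4 = 28.
28 ÷ 4 = 7 beats.

7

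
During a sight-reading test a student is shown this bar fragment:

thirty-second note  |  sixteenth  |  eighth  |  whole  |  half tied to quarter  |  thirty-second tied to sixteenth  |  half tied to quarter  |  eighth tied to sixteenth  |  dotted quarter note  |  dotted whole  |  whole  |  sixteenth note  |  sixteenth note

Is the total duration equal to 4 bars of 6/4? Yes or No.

One bar of 6/4 = 48 thirty-second notes, so 4 bars = 192.
In thirty-second notes: thirty-second note = 1; sixteenth = 2; eighth = 4; whole = 32; half tied to quarter (half + quarter) = 24; thirty-second tied to sixteenth (thirty-second + sixteenth) = 3; half tied to quarter (half + quarter) = 24; eighth tied to sixteenth (eighth + sixteenth) = 6; dotted quarter note = 12; dotted whole = 48; whole = 32; sixteenth note = 2; sixteenth note = 2.
Total: 1 + 2 + 4 + 32 + 24 + 3 + 24 + 6 + 12 + 48 + 32 + 2 + 2 = 192.
192 equals 192, so the answer is Yes.

Yes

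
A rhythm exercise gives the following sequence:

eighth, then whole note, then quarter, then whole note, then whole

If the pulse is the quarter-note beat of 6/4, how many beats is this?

13.5

One quarter-note beat = 2 eighth notes.
Express everything in eighth notes: eighth = 1; whole note = 8; quarter = 2; whole note = 8; whole = 8.
Adding: 1 + 8 + 2 + 8 + 8 = 27.
27 ÷ 2 = 13.5 beats.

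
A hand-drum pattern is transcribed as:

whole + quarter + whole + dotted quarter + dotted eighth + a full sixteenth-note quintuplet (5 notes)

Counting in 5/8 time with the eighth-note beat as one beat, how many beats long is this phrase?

One eighth-note beat = 2 sixteenth notes.
Each duration in sixteenth notes: whole = 16; quarter = 4; whole = 16; dotted quarter = 6; dotted eighth = 3; a full sixteenth-note quintuplet (5 notes) (five quintuplet sixteenths span one quarter) = 4.
Total: 16 + 4 + 16 + 6 + 3 + 4 = 49.
49 ÷ 2 = 24.5 beats.

24.5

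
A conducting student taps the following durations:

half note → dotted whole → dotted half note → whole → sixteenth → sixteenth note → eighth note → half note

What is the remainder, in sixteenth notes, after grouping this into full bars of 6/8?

0

One bar of 6/8 = 12 sixteenth notes.
Express everything in sixteenth notes: half note = 8; dotted whole = 24; dotted half note = 12; whole = 16; sixteenth = 1; sixteenth note = 1; eighth note = 2; half note = 8.
Adding: 8 + 24 + 12 + 16 + 1 + 1 + 2 + 8 = 72.
72 ÷ 12 = 6 complete bars with 0 sixteenth notes remaining.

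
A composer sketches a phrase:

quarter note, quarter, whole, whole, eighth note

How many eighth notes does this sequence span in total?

Working in eighth notes: quarter note = 2; quarter = 2; whole = 8; whole = 8; eighth note = 1.
Altogether 2 + 2 + 8 + 8 + 1 = 21 eighth notes.

21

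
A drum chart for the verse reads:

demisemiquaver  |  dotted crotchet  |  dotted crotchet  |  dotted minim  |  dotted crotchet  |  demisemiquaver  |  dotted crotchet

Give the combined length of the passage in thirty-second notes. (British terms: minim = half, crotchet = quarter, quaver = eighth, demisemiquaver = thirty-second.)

74

Express everything in thirty-second notes: demisemiquaver = 1; dotted crotchet = 12; dotted crotchet = 12; dotted minim = 24; dotted crotchet = 12; demisemiquaver = 1; dotted crotchet = 12.
Altogether 1 + 12 + 12 + 24 + 12 + 1 + 12 = 74 thirty-second notes.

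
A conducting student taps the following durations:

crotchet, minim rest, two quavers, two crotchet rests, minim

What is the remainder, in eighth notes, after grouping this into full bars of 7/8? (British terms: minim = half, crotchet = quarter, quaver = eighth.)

One bar of 7/8 = 7 eighth notes.
Each duration in eighth notes: crotchet = 2; minim rest = 4; quaver = 1; quaver = 1; crotchet rest = 2; crotchet rest = 2; minim = 4.
Adding: 2 + 4 + 1 + 1 + 2 + 2 + 4 = 16.
16 ÷ 7 = 2 complete bars with 2 eighth notes remaining.

2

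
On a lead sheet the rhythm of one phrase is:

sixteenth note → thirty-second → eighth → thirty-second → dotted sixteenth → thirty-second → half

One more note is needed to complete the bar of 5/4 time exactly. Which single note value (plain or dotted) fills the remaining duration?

The bar of 5/4 = 40 thirty-second notes.
Working in thirty-second notes: sixteenth note = 2; thirty-second = 1; eighth = 4; thirty-second = 1; dotted sixteenth = 3; thirty-second = 1; half = 16.
Altogether 2 + 1 + 4 + 1 + 3 + 1 + 16 = 28.
Remaining: 40 − 28 = 12 thirty-second notes, which is a dotted quarter note.

dotted quarter note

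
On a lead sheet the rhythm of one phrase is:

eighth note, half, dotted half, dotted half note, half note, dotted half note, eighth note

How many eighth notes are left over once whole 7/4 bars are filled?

One bar of 7/4 = 14 eighth notes.
Each duration in eighth notes: eighth note = 1; half = 4; dotted half = 6; dotted half note = 6; half note = 4; dotted half note = 6; eighth note = 1.
Sum: 1 + 4 + 6 + 6 + 4 + 6 + 1 = 28.
28 ÷ 14 = 2 complete bars with 0 eighth notes remaining.

0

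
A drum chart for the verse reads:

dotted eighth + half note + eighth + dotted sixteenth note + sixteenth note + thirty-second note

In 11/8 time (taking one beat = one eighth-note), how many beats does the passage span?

8

One eighth-note beat = 4 thirty-second notes.
In thirty-second notes: dotted eighth = 6; half note = 16; eighth = 4; dotted sixteenth note = 3; sixteenth note = 2; thirty-second note = 1.
Sum: 6 + 16 + 4 + 3 + 2 + 1 = 32.
32 ÷ 4 = 8 beats.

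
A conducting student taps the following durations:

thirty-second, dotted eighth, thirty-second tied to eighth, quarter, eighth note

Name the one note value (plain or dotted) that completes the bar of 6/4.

The bar of 6/4 = 48 thirty-second notes.
In thirty-second notes: thirty-second = 1; dotted eighth = 6; thirty-second tied to eighth (thirty-second + eighth) = 5; quarter = 8; eighth note = 4.
Total: 1 + 6 + 5 + 8 + 4 = 24.
Remaining: 48 − 24 = 24 thirty-second notes, which is a dotted half note.

dotted half note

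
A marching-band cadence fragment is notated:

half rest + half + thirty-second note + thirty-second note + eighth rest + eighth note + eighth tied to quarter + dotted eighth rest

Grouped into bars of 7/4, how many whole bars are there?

1

One bar of 7/4 = 56 thirty-second notes.
Convert each value to thirty-second notes: half rest = 16; half = 16; thirty-second note = 1; thirty-second note = 1; eighth rest = 4; eighth note = 4; eighth tied to quarter (eighth + quarter) = 12; dotted eighth rest = 6.
Total: 16 + 16 + 1 + 1 + 4 + 4 + 12 + 6 = 60.
60 ÷ 56 = 1 complete bar with 4 left over.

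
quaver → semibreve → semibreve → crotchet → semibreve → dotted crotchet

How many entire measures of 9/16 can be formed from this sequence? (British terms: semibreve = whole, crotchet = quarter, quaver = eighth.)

One bar of 9/16 = 9 sixteenth notes.
Express everything in sixteenth notes: quaver = 2; semibreve = 16; semibreve = 16; crotchet = 4; semibreve = 16; dotted crotchet = 6.
Adding: 2 + 16 + 16 + 4 + 16 + 6 = 60.
60 ÷ 9 = 6 complete bars with 6 left over.

6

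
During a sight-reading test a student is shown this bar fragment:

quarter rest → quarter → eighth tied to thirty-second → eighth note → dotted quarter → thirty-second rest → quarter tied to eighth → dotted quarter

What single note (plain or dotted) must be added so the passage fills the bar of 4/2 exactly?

sixteenth note

The bar of 4/2 = 64 thirty-second notes.
Express everything in thirty-second notes: quarter rest = 8; quarter = 8; eighth tied to thirty-second (eighth + thirty-second) = 5; eighth note = 4; dotted quarter = 12; thirty-second rest = 1; quarter tied to eighth (quarter + eighth) = 12; dotted quarter = 12.
Total: 8 + 8 + 5 + 4 + 12 + 1 + 12 + 12 = 62.
Remaining: 64 − 62 = 2 thirty-second notes, which is a sixteenth note.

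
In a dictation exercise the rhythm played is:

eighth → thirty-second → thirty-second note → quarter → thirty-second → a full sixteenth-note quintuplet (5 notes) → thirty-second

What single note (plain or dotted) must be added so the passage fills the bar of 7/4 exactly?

whole note

The bar of 7/4 = 56 thirty-second notes.
Each duration in thirty-second notes: eighth = 4; thirty-second = 1; thirty-second note = 1; quarter = 8; thirty-second = 1; a full sixteenth-note quintuplet (5 notes) (five quintuplet sixteenths span one quarter) = 8; thirty-second = 1.
Altogether 4 + 1 + 1 + 8 + 1 + 8 + 1 = 24.
Remaining: 56 − 24 = 32 thirty-second notes, which is a whole note.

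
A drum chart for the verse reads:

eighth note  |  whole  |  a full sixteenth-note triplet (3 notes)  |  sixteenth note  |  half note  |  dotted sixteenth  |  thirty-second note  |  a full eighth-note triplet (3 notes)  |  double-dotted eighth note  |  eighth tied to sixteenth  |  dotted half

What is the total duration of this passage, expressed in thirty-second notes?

Express everything in thirty-second notes: eighth note = 4; whole = 32; a full sixteenth-note triplet (3 notes) (three triplet sixteenths span one eighth) = 4; sixteenth note = 2; half note = 16; dotted sixteenth = 3; thirty-second note = 1; a full eighth-note triplet (3 notes) (three triplet eighths span one quarter) = 8; double-dotted eighth note = 7; eighth tied to sixteenth (eighth + sixteenth) = 6; dotted half = 24.
Sum: 4 + 32 + 4 + 2 + 16 + 3 + 1 + 8 + 7 + 6 + 24 = 107 thirty-second notes.

107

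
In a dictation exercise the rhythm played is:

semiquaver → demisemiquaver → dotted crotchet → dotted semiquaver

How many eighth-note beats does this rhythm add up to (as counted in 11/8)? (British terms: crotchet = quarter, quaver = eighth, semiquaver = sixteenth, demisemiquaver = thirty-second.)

One eighth-note beat = 4 thirty-second notes.
Convert each value to thirty-second notes: semiquaver = 2; demisemiquaver = 1; dotted crotchet = 12; dotted semiquaver = 3.
Adding: 2 + 1 + 12 + 3 = 18.
18 ÷ 4 = 4.5 beats.

4.5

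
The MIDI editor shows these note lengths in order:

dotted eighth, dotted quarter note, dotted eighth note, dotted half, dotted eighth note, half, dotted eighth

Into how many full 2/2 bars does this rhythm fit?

One bar of 2/2 = 16 sixteenth notes.
In sixteenth notes: dotted eighth = 3; dotted quarter note = 6; dotted eighth note = 3; dotted half = 12; dotted eighth note = 3; half = 8; dotted eighth = 3.
Sum: 3 + 6 + 3 + 12 + 3 + 8 + 3 = 38.
38 ÷ 16 = 2 complete bars with 6 left over.

2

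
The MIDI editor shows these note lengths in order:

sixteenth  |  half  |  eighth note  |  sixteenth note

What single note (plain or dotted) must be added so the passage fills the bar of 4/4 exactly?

The bar of 4/4 = 16 sixteenth notes.
Convert each value to sixteenth notes: sixteenth = 1; half = 8; eighth note = 2; sixteenth note = 1.
Adding: 1 + 8 + 2 + 1 = 12.
Remaining: 16 − 12 = 4 sixteenth notes, which is a quarter note.

quarter note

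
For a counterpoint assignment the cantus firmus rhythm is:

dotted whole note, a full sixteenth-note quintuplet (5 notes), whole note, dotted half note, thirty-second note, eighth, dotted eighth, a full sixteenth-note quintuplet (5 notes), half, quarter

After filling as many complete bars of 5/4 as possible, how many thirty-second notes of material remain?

One bar of 5/4 = 40 thirty-second notes.
Convert each value to thirty-second notes: dotted whole note = 48; a full sixteenth-note quintuplet (5 notes) (five quintuplet sixteenths span one quarter) = 8; whole note = 32; dotted half note = 24; thirty-second note = 1; eighth = 4; dotted eighth = 6; a full sixteenth-note quintuplet (5 notes) (five quintuplet sixteenths span one quarter) = 8; half = 16; quarter = 8.
Adding: 48 + 8 + 32 + 24 + 1 + 4 + 6 + 8 + 16 + 8 = 155.
155 ÷ 40 = 3 complete bars with 35 thirty-second notes remaining.

35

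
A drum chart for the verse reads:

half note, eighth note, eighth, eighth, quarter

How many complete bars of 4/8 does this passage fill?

One bar of 4/8 = 4 eighth notes.
Express everything in eighth notes: half note = 4; eighth note = 1; eighth = 1; eighth = 1; quarter = 2.
Adding: 4 + 1 + 1 + 1 + 2 = 9.
9 ÷ 4 = 2 complete bars with 1 left over.

2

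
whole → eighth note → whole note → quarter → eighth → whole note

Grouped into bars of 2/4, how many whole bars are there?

7

One bar of 2/4 = 4 eighth notes.
Working in eighth notes: whole = 8; eighth note = 1; whole note = 8; quarter = 2; eighth = 1; whole note = 8.
Adding: 8 + 1 + 8 + 2 + 1 + 8 = 28.
28 ÷ 4 = 7 complete bars with 0 left over.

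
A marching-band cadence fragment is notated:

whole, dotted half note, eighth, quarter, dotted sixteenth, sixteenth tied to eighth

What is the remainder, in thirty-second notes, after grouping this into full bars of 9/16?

5

One bar of 9/16 = 18 thirty-second notes.
In thirty-second notes: whole = 32; dotted half note = 24; eighth = 4; quarter = 8; dotted sixteenth = 3; sixteenth tied to eighth (sixteenth + eighth) = 6.
Altogether 32 + 24 + 4 + 8 + 3 + 6 = 77.
77 ÷ 18 = 4 complete bars with 5 thirty-second notes remaining.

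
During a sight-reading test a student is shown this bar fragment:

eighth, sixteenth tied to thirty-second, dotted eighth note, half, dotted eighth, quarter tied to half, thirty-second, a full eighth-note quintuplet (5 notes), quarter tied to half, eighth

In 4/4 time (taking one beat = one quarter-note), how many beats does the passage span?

13

One quarter-note beat = 8 thirty-second notes.
Working in thirty-second notes: eighth = 4; sixteenth tied to thirty-second (sixteenth + thirty-second) = 3; dotted eighth note = 6; half = 16; dotted eighth = 6; quarter tied to half (quarter + half) = 24; thirty-second = 1; a full eighth-note quintuplet (5 notes) (five quintuplet eighths span one half) = 16; quarter tied to half (quarter + half) = 24; eighth = 4.
Total: 4 + 3 + 6 + 16 + 6 + 24 + 1 + 16 + 24 + 4 = 104.
104 ÷ 8 = 13 beats.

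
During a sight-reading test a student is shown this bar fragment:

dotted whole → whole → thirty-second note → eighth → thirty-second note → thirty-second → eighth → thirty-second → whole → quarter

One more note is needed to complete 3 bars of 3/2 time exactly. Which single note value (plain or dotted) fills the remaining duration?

3 bars of 3/2 = 144 thirty-second notes.
Express everything in thirty-second notes: dotted whole = 48; whole = 32; thirty-second note = 1; eighth = 4; thirty-second note = 1; thirty-second = 1; eighth = 4; thirty-second = 1; whole = 32; quarter = 8.
Sum: 48 + 32 + 1 + 4 + 1 + 1 + 4 + 1 + 32 + 8 = 132.
Remaining: 144 − 132 = 12 thirty-second notes, which is a dotted quarter note.

dotted quarter note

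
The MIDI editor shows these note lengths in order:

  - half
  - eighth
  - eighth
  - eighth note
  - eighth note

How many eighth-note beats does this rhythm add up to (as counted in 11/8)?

8

One eighth-note beat = 2 sixteenth notes.
Convert each value to sixteenth notes: half = 8; eighth = 2; eighth = 2; eighth note = 2; eighth note = 2.
Total: 8 + 2 + 2 + 2 + 2 = 16.
16 ÷ 2 = 8 beats.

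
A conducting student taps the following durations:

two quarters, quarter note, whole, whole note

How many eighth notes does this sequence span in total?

22

Each duration in eighth notes: quarter = 2; quarter = 2; quarter note = 2; whole = 8; whole note = 8.
Total: 2 + 2 + 2 + 8 + 8 = 22 eighth notes.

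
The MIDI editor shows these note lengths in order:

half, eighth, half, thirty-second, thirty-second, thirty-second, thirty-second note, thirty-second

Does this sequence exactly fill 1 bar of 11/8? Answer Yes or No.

No

One bar of 11/8 = 44 thirty-second notes.
Each duration in thirty-second notes: half = 16; eighth = 4; half = 16; thirty-second = 1; thirty-second = 1; thirty-second = 1; thirty-second note = 1; thirty-second = 1.
Altogether 16 + 4 + 16 + 1 + 1 + 1 + 1 + 1 = 41.
41 falls short of 44, so the answer is No.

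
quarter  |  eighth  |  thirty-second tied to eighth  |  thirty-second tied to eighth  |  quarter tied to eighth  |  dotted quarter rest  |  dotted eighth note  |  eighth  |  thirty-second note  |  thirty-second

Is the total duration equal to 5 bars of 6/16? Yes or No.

One bar of 6/16 = 12 thirty-second notes, so 5 bars = 60.
In thirty-second notes: quarter = 8; eighth = 4; thirty-second tied to eighth (thirty-second + eighth) = 5; thirty-second tied to eighth (thirty-second + eighth) = 5; quarter tied to eighth (quarter + eighth) = 12; dotted quarter rest = 12; dotted eighth note = 6; eighth = 4; thirty-second note = 1; thirty-second = 1.
Adding: 8 + 4 + 5 + 5 + 12 + 12 + 6 + 4 + 1 + 1 = 58.
58 falls short of 60, so the answer is No.

No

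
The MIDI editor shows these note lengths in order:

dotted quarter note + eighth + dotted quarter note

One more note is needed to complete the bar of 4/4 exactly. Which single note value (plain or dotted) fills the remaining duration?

eighth note

The bar of 4/4 = 8 eighth notes.
Each duration in eighth notes: dotted quarter note = 3; eighth = 1; dotted quarter note = 3.
Altogether 3 + 1 + 3 = 7.
Remaining: 8 − 7 = 1 eighth note, which is a eighth note.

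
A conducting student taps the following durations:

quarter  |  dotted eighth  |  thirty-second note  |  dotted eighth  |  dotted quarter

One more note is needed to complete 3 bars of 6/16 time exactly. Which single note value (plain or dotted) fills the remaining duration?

dotted sixteenth note

3 bars of 6/16 = 36 thirty-second notes.
Each duration in thirty-second notes: quarter = 8; dotted eighth = 6; thirty-second note = 1; dotted eighth = 6; dotted quarter = 12.
Total: 8 + 6 + 1 + 6 + 12 = 33.
Remaining: 36 − 33 = 3 thirty-second notes, which is a dotted sixteenth note.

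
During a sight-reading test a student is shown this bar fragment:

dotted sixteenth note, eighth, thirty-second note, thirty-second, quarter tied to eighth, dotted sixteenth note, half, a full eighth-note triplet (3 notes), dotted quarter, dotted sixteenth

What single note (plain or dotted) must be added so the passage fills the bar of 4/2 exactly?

thirty-second note

The bar of 4/2 = 64 thirty-second notes.
Working in thirty-second notes: dotted sixteenth note = 3; eighth = 4; thirty-second note = 1; thirty-second = 1; quarter tied to eighth (quarter + eighth) = 12; dotted sixteenth note = 3; half = 16; a full eighth-note triplet (3 notes) (three triplet eighths span one quarter) = 8; dotted quarter = 12; dotted sixteenth = 3.
Altogether 3 + 4 + 1 + 1 + 12 + 3 + 16 + 8 + 12 + 3 = 63.
Remaining: 64 − 63 = 1 thirty-second note, which is a thirty-second note.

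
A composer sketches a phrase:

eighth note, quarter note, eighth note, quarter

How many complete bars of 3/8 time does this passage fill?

2

One bar of 3/8 = 3 eighth notes.
Working in eighth notes: eighth note = 1; quarter note = 2; eighth note = 1; quarter = 2.
Sum: 1 + 2 + 1 + 2 = 6.
6 ÷ 3 = 2 complete bars with 0 left over.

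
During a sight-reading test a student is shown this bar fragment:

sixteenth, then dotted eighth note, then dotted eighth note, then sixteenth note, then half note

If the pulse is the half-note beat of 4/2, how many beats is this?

2

One half-note beat = 8 sixteenth notes.
In sixteenth notes: sixteenth = 1; dotted eighth note = 3; dotted eighth note = 3; sixteenth note = 1; half note = 8.
Altogether 1 + 3 + 3 + 1 + 8 = 16.
16 ÷ 8 = 2 beats.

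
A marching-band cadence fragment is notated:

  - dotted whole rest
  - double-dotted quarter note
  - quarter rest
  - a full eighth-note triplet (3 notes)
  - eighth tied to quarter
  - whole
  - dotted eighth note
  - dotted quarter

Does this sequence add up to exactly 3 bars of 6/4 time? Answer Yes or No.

One bar of 6/4 = 24 sixteenth notes, so 3 bars = 72.
Convert each value to sixteenth notes: dotted whole rest = 24; double-dotted quarter note = 7; quarter rest = 4; a full eighth-note triplet (3 notes) (three triplet eighths span one quarter) = 4; eighth tied to quarter (eighth + quarter) = 6; whole = 16; dotted eighth note = 3; dotted quarter = 6.
Altogether 24 + 7 + 4 + 4 + 6 + 16 + 3 + 6 = 70.
70 falls short of 72, so the answer is No.

No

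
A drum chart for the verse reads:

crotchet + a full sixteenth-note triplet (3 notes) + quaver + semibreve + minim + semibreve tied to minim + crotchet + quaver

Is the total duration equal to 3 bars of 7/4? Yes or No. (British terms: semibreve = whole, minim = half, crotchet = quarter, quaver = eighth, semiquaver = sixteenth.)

One bar of 7/4 = 14 eighth notes, so 3 bars = 42.
In eighth notes: crotchet = 2; a full sixteenth-note triplet (3 notes) (three triplet sixteenths span one eighth) = 1; quaver = 1; semibreve = 8; minim = 4; semibreve tied to minim (semibreve + minim) = 12; crotchet = 2; quaver = 1.
Altogether 2 + 1 + 1 + 8 + 4 + 12 + 2 + 1 = 31.
31 falls short of 42, so the answer is No.

No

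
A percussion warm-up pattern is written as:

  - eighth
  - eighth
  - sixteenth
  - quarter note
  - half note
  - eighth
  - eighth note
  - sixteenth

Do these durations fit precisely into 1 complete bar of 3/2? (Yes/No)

One bar of 3/2 = 24 sixteenth notes.
Express everything in sixteenth notes: eighth = 2; eighth = 2; sixteenth = 1; quarter note = 4; half note = 8; eighth = 2; eighth note = 2; sixteenth = 1.
Total: 2 + 2 + 1 + 4 + 8 + 2 + 2 + 1 = 22.
22 falls short of 24, so the answer is No.

No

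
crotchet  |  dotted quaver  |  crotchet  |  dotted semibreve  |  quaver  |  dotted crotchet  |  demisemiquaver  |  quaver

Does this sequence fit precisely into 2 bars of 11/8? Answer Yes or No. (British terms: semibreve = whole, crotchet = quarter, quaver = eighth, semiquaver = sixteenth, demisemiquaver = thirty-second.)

No

One bar of 11/8 = 44 thirty-second notes, so 2 bars = 88.
Each duration in thirty-second notes: crotchet = 8; dotted quaver = 6; crotchet = 8; dotted semibreve = 48; quaver = 4; dotted crotchet = 12; demisemiquaver = 1; quaver = 4.
Sum: 8 + 6 + 8 + 48 + 4 + 12 + 1 + 4 = 91.
91 exceeds 88, so the answer is No.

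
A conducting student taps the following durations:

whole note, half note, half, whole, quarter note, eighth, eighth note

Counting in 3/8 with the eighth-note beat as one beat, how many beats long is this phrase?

28

One eighth-note beat = 2 sixteenth notes.
In sixteenth notes: whole note = 16; half note = 8; half = 8; whole = 16; quarter note = 4; eighth = 2; eighth note = 2.
Sum: 16 + 8 + 8 + 16 + 4 + 2 + 2 = 56.
56 ÷ 2 = 28 beats.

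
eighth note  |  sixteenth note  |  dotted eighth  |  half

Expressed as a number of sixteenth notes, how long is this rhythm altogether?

14

In sixteenth notes: eighth note = 2; sixteenth note = 1; dotted eighth = 3; half = 8.
Adding: 2 + 1 + 3 + 8 = 14 sixteenth notes.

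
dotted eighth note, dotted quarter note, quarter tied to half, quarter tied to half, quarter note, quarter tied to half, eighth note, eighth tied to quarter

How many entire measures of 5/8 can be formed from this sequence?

5

One bar of 5/8 = 10 sixteenth notes.
Express everything in sixteenth notes: dotted eighth note = 3; dotted quarter note = 6; quarter tied to half (quarter + half) = 12; quarter tied to half (quarter + half) = 12; quarter note = 4; quarter tied to half (quarter + half) = 12; eighth note = 2; eighth tied to quarter (eighth + quarter) = 6.
Total: 3 + 6 + 12 + 12 + 4 + 12 + 2 + 6 = 57.
57 ÷ 10 = 5 complete bars with 7 left over.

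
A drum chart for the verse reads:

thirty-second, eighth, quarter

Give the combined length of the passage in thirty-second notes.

13

Each duration in thirty-second notes: thirty-second = 1; eighth = 4; quarter = 8.
Total: 1 + 4 + 8 = 13 thirty-second notes.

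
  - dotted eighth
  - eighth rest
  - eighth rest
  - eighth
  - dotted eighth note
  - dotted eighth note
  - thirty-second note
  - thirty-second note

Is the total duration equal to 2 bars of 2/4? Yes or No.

One bar of 2/4 = 16 thirty-second notes, so 2 bars = 32.
Working in thirty-second notes: dotted eighth = 6; eighth rest = 4; eighth rest = 4; eighth = 4; dotted eighth note = 6; dotted eighth note = 6; thirty-second note = 1; thirty-second note = 1.
Adding: 6 + 4 + 4 + 4 + 6 + 6 + 1 + 1 = 32.
32 equals 32, so the answer is Yes.

Yes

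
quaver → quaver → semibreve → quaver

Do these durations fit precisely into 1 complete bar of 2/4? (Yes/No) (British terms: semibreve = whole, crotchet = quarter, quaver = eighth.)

No

One bar of 2/4 = 4 eighth notes.
In eighth notes: quaver = 1; quaver = 1; semibreve = 8; quaver = 1.
Sum: 1 + 1 + 8 + 1 = 11.
11 exceeds 4, so the answer is No.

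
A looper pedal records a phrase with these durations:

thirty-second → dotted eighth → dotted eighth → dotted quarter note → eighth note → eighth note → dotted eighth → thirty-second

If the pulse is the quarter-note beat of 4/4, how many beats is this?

5

One quarter-note beat = 8 thirty-second notes.
Express everything in thirty-second notes: thirty-second = 1; dotted eighth = 6; dotted eighth = 6; dotted quarter note = 12; eighth note = 4; eighth note = 4; dotted eighth = 6; thirty-second = 1.
Adding: 1 + 6 + 6 + 12 + 4 + 4 + 6 + 1 = 40.
40 ÷ 8 = 5 beats.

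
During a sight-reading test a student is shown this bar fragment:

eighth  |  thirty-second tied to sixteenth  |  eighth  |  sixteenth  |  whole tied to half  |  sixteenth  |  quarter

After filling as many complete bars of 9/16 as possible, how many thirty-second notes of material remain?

One bar of 9/16 = 18 thirty-second notes.
Each duration in thirty-second notes: eighth = 4; thirty-second tied to sixteenth (thirty-second + sixteenth) = 3; eighth = 4; sixteenth = 2; whole tied to half (whole + half) = 48; sixteenth = 2; quarter = 8.
Sum: 4 + 3 + 4 + 2 + 48 + 2 + 8 = 71.
71 ÷ 18 = 3 complete bars with 17 thirty-second notes remaining.

17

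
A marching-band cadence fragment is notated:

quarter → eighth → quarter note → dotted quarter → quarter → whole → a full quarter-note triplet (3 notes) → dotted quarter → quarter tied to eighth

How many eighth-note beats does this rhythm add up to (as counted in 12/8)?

28

One eighth-note beat = 2 sixteenth notes.
Express everything in sixteenth notes: quarter = 4; eighth = 2; quarter note = 4; dotted quarter = 6; quarter = 4; whole = 16; a full quarter-note triplet (3 notes) (three triplet quarters span one half) = 8; dotted quarter = 6; quarter tied to eighth (quarter + eighth) = 6.
Total: 4 + 2 + 4 + 6 + 4 + 16 + 8 + 6 + 6 = 56.
56 ÷ 2 = 28 beats.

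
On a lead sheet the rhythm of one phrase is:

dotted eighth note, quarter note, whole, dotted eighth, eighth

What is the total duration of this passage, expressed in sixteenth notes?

28

Each duration in sixteenth notes: dotted eighth note = 3; quarter note = 4; whole = 16; dotted eighth = 3; eighth = 2.
Sum: 3 + 4 + 16 + 3 + 2 = 28 sixteenth notes.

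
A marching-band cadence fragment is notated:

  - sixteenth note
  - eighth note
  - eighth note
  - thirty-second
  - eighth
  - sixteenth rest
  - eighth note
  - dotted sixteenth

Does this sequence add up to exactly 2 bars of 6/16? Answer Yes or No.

Yes

One bar of 6/16 = 12 thirty-second notes, so 2 bars = 24.
Convert each value to thirty-second notes: sixteenth note = 2; eighth note = 4; eighth note = 4; thirty-second = 1; eighth = 4; sixteenth rest = 2; eighth note = 4; dotted sixteenth = 3.
Sum: 2 + 4 + 4 + 1 + 4 + 2 + 4 + 3 = 24.
24 equals 24, so the answer is Yes.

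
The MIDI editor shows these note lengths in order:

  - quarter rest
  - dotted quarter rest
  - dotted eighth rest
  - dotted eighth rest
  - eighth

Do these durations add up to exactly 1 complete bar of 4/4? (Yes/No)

No

One bar of 4/4 = 16 sixteenth notes.
Working in sixteenth notes: quarter rest = 4; dotted quarter rest = 6; dotted eighth rest = 3; dotted eighth rest = 3; eighth = 2.
Adding: 4 + 6 + 3 + 3 + 2 = 18.
18 exceeds 16, so the answer is No.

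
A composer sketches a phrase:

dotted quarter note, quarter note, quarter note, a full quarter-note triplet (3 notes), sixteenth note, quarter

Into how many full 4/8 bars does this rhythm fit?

3

One bar of 4/8 = 8 sixteenth notes.
Express everything in sixteenth notes: dotted quarter note = 6; quarter note = 4; quarter note = 4; a full quarter-note triplet (3 notes) (three triplet quarters span one half) = 8; sixteenth note = 1; quarter = 4.
Adding: 6 + 4 + 4 + 8 + 1 + 4 = 27.
27 ÷ 8 = 3 complete bars with 3 left over.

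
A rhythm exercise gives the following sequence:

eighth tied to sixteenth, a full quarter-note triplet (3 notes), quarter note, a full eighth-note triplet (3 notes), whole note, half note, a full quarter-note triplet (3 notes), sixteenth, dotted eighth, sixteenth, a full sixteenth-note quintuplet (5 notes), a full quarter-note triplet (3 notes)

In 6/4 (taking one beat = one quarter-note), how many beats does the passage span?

17

One quarter-note beat = 4 sixteenth notes.
Express everything in sixteenth notes: eighth tied to sixteenth (eighth + sixteenth) = 3; a full quarter-note triplet (3 notes) (three triplet quarters span one half) = 8; quarter note = 4; a full eighth-note triplet (3 notes) (three triplet eighths span one quarter) = 4; whole note = 16; half note = 8; a full quarter-note triplet (3 notes) (three triplet quarters span one half) = 8; sixteenth = 1; dotted eighth = 3; sixteenth = 1; a full sixteenth-note quintuplet (5 notes) (five quintuplet sixteenths span one quarter) = 4; a full quarter-note triplet (3 notes) (three triplet quarters span one half) = 8.
Total: 3 + 8 + 4 + 4 + 16 + 8 + 8 + 1 + 3 + 1 + 4 + 8 = 68.
68 ÷ 4 = 17 beats.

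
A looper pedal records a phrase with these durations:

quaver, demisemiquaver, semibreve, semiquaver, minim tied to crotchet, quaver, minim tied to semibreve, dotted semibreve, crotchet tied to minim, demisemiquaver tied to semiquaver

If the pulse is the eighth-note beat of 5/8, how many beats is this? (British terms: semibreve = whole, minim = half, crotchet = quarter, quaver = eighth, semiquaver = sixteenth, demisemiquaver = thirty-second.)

47.5

One eighth-note beat = 4 thirty-second notes.
Express everything in thirty-second notes: quaver = 4; demisemiquaver = 1; semibreve = 32; semiquaver = 2; minim tied to crotchet (minim + crotchet) = 24; quaver = 4; minim tied to semibreve (minim + semibreve) = 48; dotted semibreve = 48; crotchet tied to minim (crotchet + minim) = 24; demisemiquaver tied to semiquaver (demisemiquaver + semiquaver) = 3.
Total: 4 + 1 + 32 + 2 + 24 + 4 + 48 + 48 + 24 + 3 = 190.
190 ÷ 4 = 47.5 beats.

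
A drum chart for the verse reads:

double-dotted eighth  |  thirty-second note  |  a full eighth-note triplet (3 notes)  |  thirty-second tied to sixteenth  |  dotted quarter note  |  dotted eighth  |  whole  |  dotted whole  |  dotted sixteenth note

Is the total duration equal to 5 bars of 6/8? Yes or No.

One bar of 6/8 = 24 thirty-second notes, so 5 bars = 120.
Each duration in thirty-second notes: double-dotted eighth = 7; thirty-second note = 1; a full eighth-note triplet (3 notes) (three triplet eighths span one quarter) = 8; thirty-second tied to sixteenth (thirty-second + sixteenth) = 3; dotted quarter note = 12; dotted eighth = 6; whole = 32; dotted whole = 48; dotted sixteenth note = 3.
Sum: 7 + 1 + 8 + 3 + 12 + 6 + 32 + 48 + 3 = 120.
120 equals 120, so the answer is Yes.

Yes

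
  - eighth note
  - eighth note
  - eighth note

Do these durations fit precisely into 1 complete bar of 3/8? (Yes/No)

One bar of 3/8 = 3 eighth notes.
In eighth notes: eighth note = 1; eighth note = 1; eighth note = 1.
Altogether 1 + 1 + 1 = 3.
3 equals 3, so the answer is Yes.

Yes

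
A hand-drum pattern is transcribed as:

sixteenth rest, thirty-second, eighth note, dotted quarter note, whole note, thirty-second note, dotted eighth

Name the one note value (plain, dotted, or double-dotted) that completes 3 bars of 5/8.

3 bars of 5/8 = 60 thirty-second notes.
Working in thirty-second notes: sixteenth rest = 2; thirty-second = 1; eighth note = 4; dotted quarter note = 12; whole note = 32; thirty-second note = 1; dotted eighth = 6.
Total: 2 + 1 + 4 + 12 + 32 + 1 + 6 = 58.
Remaining: 60 − 58 = 2 thirty-second notes, which is a sixteenth note.

sixteenth note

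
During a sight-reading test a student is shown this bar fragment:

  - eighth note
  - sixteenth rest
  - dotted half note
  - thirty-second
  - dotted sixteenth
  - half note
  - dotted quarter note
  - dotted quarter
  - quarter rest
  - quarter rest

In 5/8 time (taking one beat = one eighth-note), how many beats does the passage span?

One eighth-note beat = 4 thirty-second notes.
In thirty-second notes: eighth note = 4; sixteenth rest = 2; dotted half note = 24; thirty-second = 1; dotted sixteenth = 3; half note = 16; dotted quarter note = 12; dotted quarter = 12; quarter rest = 8; quarter rest = 8.
Altogether 4 + 2 + 24 + 1 + 3 + 16 + 12 + 12 + 8 + 8 = 90.
90 ÷ 4 = 22.5 beats.

22.5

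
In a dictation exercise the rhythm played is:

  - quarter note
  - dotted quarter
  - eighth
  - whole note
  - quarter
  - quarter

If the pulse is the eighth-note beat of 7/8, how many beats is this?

18

One eighth-note beat = 2 sixteenth notes.
Express everything in sixteenth notes: quarter note = 4; dotted quarter = 6; eighth = 2; whole note = 16; quarter = 4; quarter = 4.
Sum: 4 + 6 + 2 + 16 + 4 + 4 = 36.
36 ÷ 2 = 18 beats.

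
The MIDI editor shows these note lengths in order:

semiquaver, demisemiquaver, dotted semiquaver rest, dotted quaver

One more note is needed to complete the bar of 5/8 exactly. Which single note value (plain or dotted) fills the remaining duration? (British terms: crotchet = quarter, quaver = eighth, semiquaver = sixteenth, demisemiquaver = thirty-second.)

The bar of 5/8 = 20 thirty-second notes.
Convert each value to thirty-second notes: semiquaver = 2; demisemiquaver = 1; dotted semiquaver rest = 3; dotted quaver = 6.
Sum: 2 + 1 + 3 + 6 = 12.
Remaining: 20 − 12 = 8 thirty-second notes, which is a quarter note.

quarter note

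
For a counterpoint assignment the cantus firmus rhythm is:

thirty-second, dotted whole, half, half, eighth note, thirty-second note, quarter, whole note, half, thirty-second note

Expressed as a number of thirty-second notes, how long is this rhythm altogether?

Each duration in thirty-second notes: thirty-second = 1; dotted whole = 48; half = 16; half = 16; eighth note = 4; thirty-second note = 1; quarter = 8; whole note = 32; half = 16; thirty-second note = 1.
Total: 1 + 48 + 16 + 16 + 4 + 1 + 8 + 32 + 16 + 1 = 143 thirty-second notes.

143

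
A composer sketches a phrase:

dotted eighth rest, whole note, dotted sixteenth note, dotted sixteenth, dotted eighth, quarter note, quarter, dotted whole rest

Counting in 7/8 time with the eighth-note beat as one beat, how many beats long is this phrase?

One eighth-note beat = 4 thirty-second notes.
In thirty-second notes: dotted eighth rest = 6; whole note = 32; dotted sixteenth note = 3; dotted sixteenth = 3; dotted eighth = 6; quarter note = 8; quarter = 8; dotted whole rest = 48.
Total: 6 + 32 + 3 + 3 + 6 + 8 + 8 + 48 = 114.
114 ÷ 4 = 28.5 beats.

28.5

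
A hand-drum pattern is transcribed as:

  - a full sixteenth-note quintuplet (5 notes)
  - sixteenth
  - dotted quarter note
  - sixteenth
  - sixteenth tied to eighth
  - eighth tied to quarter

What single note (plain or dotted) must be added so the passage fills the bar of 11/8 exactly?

sixteenth note

The bar of 11/8 = 22 sixteenth notes.
In sixteenth notes: a full sixteenth-note quintuplet (5 notes) (five quintuplet sixteenths span one quarter) = 4; sixteenth = 1; dotted quarter note = 6; sixteenth = 1; sixteenth tied to eighth (sixteenth + eighth) = 3; eighth tied to quarter (eighth + quarter) = 6.
Altogether 4 + 1 + 6 + 1 + 3 + 6 = 21.
Remaining: 22 − 21 = 1 sixteenth note, which is a sixteenth note.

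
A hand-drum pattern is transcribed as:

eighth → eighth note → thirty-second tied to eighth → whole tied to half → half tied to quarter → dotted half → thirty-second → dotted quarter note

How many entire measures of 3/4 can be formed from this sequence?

One bar of 3/4 = 24 thirty-second notes.
Each duration in thirty-second notes: eighth = 4; eighth note = 4; thirty-second tied to eighth (thirty-second + eighth) = 5; whole tied to half (whole + half) = 48; half tied to quarter (half + quarter) = 24; dotted half = 24; thirty-second = 1; dotted quarter note = 12.
Total: 4 + 4 + 5 + 48 + 24 + 24 + 1 + 12 = 122.
122 ÷ 24 = 5 complete bars with 2 left over.

5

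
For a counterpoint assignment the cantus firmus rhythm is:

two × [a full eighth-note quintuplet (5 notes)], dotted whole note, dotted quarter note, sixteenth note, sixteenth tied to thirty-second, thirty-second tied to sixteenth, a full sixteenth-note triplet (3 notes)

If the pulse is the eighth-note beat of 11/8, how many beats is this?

26

One eighth-note beat = 4 thirty-second notes.
Working in thirty-second notes: a full eighth-note quintuplet (5 notes) (five quintuplet eighths span one half) = 16; a full eighth-note quintuplet (5 notes) (five quintuplet eighths span one half) = 16; dotted whole note = 48; dotted quarter note = 12; sixteenth note = 2; sixteenth tied to thirty-second (sixteenth + thirty-second) = 3; thirty-second tied to sixteenth (thirty-second + sixteenth) = 3; a full sixteenth-note triplet (3 notes) (three triplet sixteenths span one eighth) = 4.
Adding: 16 + 16 + 48 + 12 + 2 + 3 + 3 + 4 = 104.
104 ÷ 4 = 26 beats.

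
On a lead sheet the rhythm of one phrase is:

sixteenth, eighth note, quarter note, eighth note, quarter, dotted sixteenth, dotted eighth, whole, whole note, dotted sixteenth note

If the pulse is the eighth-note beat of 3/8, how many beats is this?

One eighth-note beat = 4 thirty-second notes.
In thirty-second notes: sixteenth = 2; eighth note = 4; quarter note = 8; eighth note = 4; quarter = 8; dotted sixteenth = 3; dotted eighth = 6; whole = 32; whole note = 32; dotted sixteenth note = 3.
Altogether 2 + 4 + 8 + 4 + 8 + 3 + 6 + 32 + 32 + 3 = 102.
102 ÷ 4 = 25.5 beats.

25.5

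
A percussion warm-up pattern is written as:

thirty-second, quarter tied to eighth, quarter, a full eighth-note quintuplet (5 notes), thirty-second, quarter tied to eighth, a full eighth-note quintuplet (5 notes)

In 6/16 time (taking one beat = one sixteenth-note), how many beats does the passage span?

33

One sixteenth-note beat = 2 thirty-second notes.
Each duration in thirty-second notes: thirty-second = 1; quarter tied to eighth (quarter + eighth) = 12; quarter = 8; a full eighth-note quintuplet (5 notes) (five quintuplet eighths span one half) = 16; thirty-second = 1; quarter tied to eighth (quarter + eighth) = 12; a full eighth-note quintuplet (5 notes) (five quintuplet eighths span one half) = 16.
Sum: 1 + 12 + 8 + 16 + 1 + 12 + 16 = 66.
66 ÷ 2 = 33 beats.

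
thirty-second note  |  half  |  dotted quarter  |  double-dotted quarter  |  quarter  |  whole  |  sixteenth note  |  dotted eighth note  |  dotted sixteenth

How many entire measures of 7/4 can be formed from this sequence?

1

One bar of 7/4 = 56 thirty-second notes.
Working in thirty-second notes: thirty-second note = 1; half = 16; dotted quarter = 12; double-dotted quarter = 14; quarter = 8; whole = 32; sixteenth note = 2; dotted eighth note = 6; dotted sixteenth = 3.
Adding: 1 + 16 + 12 + 14 + 8 + 32 + 2 + 6 + 3 = 94.
94 ÷ 56 = 1 complete bar with 38 left over.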